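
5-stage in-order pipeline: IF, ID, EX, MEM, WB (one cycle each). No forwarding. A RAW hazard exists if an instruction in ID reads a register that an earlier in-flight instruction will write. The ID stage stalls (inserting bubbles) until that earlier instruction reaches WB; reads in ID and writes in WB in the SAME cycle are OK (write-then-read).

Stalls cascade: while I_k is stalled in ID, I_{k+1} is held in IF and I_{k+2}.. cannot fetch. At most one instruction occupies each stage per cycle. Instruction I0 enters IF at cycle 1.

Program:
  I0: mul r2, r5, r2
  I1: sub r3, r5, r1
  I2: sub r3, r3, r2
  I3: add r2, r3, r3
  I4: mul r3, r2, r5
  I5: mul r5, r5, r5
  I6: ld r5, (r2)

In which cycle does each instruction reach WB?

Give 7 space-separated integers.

I0 mul r2 <- r5,r2: IF@1 ID@2 stall=0 (-) EX@3 MEM@4 WB@5
I1 sub r3 <- r5,r1: IF@2 ID@3 stall=0 (-) EX@4 MEM@5 WB@6
I2 sub r3 <- r3,r2: IF@3 ID@4 stall=2 (RAW on I1.r3 (WB@6)) EX@7 MEM@8 WB@9
I3 add r2 <- r3,r3: IF@4 ID@7 stall=2 (RAW on I2.r3 (WB@9)) EX@10 MEM@11 WB@12
I4 mul r3 <- r2,r5: IF@7 ID@10 stall=2 (RAW on I3.r2 (WB@12)) EX@13 MEM@14 WB@15
I5 mul r5 <- r5,r5: IF@10 ID@13 stall=0 (-) EX@14 MEM@15 WB@16
I6 ld r5 <- r2: IF@13 ID@14 stall=0 (-) EX@15 MEM@16 WB@17

Answer: 5 6 9 12 15 16 17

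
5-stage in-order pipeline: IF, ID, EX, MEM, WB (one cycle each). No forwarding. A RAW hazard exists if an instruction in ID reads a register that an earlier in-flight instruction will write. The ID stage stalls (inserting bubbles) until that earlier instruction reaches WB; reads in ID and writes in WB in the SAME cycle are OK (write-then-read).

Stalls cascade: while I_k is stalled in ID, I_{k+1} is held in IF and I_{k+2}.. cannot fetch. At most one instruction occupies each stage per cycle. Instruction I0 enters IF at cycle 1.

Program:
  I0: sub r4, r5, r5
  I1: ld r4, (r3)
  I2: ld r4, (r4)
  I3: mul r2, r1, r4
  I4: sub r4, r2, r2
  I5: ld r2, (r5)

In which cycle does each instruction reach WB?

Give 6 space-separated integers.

I0 sub r4 <- r5,r5: IF@1 ID@2 stall=0 (-) EX@3 MEM@4 WB@5
I1 ld r4 <- r3: IF@2 ID@3 stall=0 (-) EX@4 MEM@5 WB@6
I2 ld r4 <- r4: IF@3 ID@4 stall=2 (RAW on I1.r4 (WB@6)) EX@7 MEM@8 WB@9
I3 mul r2 <- r1,r4: IF@4 ID@7 stall=2 (RAW on I2.r4 (WB@9)) EX@10 MEM@11 WB@12
I4 sub r4 <- r2,r2: IF@7 ID@10 stall=2 (RAW on I3.r2 (WB@12)) EX@13 MEM@14 WB@15
I5 ld r2 <- r5: IF@10 ID@13 stall=0 (-) EX@14 MEM@15 WB@16

Answer: 5 6 9 12 15 16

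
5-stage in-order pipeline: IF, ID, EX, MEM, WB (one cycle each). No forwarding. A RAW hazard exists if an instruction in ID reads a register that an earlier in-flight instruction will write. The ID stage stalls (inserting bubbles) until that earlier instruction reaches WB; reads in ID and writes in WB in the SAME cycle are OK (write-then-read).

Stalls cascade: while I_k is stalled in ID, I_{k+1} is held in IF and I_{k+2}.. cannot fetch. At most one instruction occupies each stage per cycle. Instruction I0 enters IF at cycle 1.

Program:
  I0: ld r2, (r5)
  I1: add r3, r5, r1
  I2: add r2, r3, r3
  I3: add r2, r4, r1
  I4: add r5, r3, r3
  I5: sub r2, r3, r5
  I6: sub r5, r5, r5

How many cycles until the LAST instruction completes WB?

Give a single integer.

I0 ld r2 <- r5: IF@1 ID@2 stall=0 (-) EX@3 MEM@4 WB@5
I1 add r3 <- r5,r1: IF@2 ID@3 stall=0 (-) EX@4 MEM@5 WB@6
I2 add r2 <- r3,r3: IF@3 ID@4 stall=2 (RAW on I1.r3 (WB@6)) EX@7 MEM@8 WB@9
I3 add r2 <- r4,r1: IF@4 ID@7 stall=0 (-) EX@8 MEM@9 WB@10
I4 add r5 <- r3,r3: IF@7 ID@8 stall=0 (-) EX@9 MEM@10 WB@11
I5 sub r2 <- r3,r5: IF@8 ID@9 stall=2 (RAW on I4.r5 (WB@11)) EX@12 MEM@13 WB@14
I6 sub r5 <- r5,r5: IF@9 ID@12 stall=0 (-) EX@13 MEM@14 WB@15

Answer: 15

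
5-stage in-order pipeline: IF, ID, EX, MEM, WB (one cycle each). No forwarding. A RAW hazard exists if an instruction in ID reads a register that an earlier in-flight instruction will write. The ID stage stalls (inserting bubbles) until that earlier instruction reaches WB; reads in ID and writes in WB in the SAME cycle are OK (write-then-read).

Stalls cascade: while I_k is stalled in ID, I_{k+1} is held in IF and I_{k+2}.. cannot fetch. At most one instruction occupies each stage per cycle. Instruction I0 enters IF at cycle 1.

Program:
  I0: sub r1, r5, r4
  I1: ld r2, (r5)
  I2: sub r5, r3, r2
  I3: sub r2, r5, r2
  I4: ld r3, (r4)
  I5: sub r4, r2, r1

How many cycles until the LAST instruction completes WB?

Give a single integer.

Answer: 15

Derivation:
I0 sub r1 <- r5,r4: IF@1 ID@2 stall=0 (-) EX@3 MEM@4 WB@5
I1 ld r2 <- r5: IF@2 ID@3 stall=0 (-) EX@4 MEM@5 WB@6
I2 sub r5 <- r3,r2: IF@3 ID@4 stall=2 (RAW on I1.r2 (WB@6)) EX@7 MEM@8 WB@9
I3 sub r2 <- r5,r2: IF@4 ID@7 stall=2 (RAW on I2.r5 (WB@9)) EX@10 MEM@11 WB@12
I4 ld r3 <- r4: IF@7 ID@10 stall=0 (-) EX@11 MEM@12 WB@13
I5 sub r4 <- r2,r1: IF@10 ID@11 stall=1 (RAW on I3.r2 (WB@12)) EX@13 MEM@14 WB@15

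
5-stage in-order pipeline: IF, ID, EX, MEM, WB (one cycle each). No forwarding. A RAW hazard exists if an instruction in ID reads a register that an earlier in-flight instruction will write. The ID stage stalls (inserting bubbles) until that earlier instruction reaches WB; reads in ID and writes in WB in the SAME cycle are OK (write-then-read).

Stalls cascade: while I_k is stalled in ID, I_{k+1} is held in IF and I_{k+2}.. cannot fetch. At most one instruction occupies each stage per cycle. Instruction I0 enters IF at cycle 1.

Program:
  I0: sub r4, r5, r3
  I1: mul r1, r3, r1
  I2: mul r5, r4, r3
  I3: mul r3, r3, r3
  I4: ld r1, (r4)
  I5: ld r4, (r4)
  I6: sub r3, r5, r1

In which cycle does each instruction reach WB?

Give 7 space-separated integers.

Answer: 5 6 8 9 10 11 13

Derivation:
I0 sub r4 <- r5,r3: IF@1 ID@2 stall=0 (-) EX@3 MEM@4 WB@5
I1 mul r1 <- r3,r1: IF@2 ID@3 stall=0 (-) EX@4 MEM@5 WB@6
I2 mul r5 <- r4,r3: IF@3 ID@4 stall=1 (RAW on I0.r4 (WB@5)) EX@6 MEM@7 WB@8
I3 mul r3 <- r3,r3: IF@4 ID@6 stall=0 (-) EX@7 MEM@8 WB@9
I4 ld r1 <- r4: IF@6 ID@7 stall=0 (-) EX@8 MEM@9 WB@10
I5 ld r4 <- r4: IF@7 ID@8 stall=0 (-) EX@9 MEM@10 WB@11
I6 sub r3 <- r5,r1: IF@8 ID@9 stall=1 (RAW on I4.r1 (WB@10)) EX@11 MEM@12 WB@13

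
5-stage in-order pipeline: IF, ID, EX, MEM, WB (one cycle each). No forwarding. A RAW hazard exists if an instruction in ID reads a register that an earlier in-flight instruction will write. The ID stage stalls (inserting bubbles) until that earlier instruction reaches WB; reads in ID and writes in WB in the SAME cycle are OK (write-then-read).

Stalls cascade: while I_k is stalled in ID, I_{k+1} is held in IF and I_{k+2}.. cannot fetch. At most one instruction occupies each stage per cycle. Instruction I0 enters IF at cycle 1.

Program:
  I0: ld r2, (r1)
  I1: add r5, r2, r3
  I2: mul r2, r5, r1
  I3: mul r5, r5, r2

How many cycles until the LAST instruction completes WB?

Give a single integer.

I0 ld r2 <- r1: IF@1 ID@2 stall=0 (-) EX@3 MEM@4 WB@5
I1 add r5 <- r2,r3: IF@2 ID@3 stall=2 (RAW on I0.r2 (WB@5)) EX@6 MEM@7 WB@8
I2 mul r2 <- r5,r1: IF@3 ID@6 stall=2 (RAW on I1.r5 (WB@8)) EX@9 MEM@10 WB@11
I3 mul r5 <- r5,r2: IF@6 ID@9 stall=2 (RAW on I2.r2 (WB@11)) EX@12 MEM@13 WB@14

Answer: 14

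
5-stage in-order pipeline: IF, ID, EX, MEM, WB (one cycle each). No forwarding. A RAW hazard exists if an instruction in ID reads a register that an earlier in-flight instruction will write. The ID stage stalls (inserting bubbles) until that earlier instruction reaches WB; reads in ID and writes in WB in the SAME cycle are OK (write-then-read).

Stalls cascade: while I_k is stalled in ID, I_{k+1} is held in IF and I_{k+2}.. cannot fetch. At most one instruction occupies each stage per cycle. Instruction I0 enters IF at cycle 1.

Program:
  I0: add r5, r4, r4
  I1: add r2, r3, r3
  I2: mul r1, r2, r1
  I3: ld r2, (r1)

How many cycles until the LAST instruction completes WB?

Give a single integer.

Answer: 12

Derivation:
I0 add r5 <- r4,r4: IF@1 ID@2 stall=0 (-) EX@3 MEM@4 WB@5
I1 add r2 <- r3,r3: IF@2 ID@3 stall=0 (-) EX@4 MEM@5 WB@6
I2 mul r1 <- r2,r1: IF@3 ID@4 stall=2 (RAW on I1.r2 (WB@6)) EX@7 MEM@8 WB@9
I3 ld r2 <- r1: IF@4 ID@7 stall=2 (RAW on I2.r1 (WB@9)) EX@10 MEM@11 WB@12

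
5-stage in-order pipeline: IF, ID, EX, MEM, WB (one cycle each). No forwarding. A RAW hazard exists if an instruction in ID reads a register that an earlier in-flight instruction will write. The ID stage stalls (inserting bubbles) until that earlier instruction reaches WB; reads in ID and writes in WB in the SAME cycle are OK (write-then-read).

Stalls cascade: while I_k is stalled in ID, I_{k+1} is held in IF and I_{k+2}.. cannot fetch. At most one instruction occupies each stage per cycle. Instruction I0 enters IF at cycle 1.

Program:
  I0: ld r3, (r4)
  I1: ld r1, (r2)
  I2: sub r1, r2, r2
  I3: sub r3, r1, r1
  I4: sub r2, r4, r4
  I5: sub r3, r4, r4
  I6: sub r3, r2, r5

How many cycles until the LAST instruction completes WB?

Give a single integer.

I0 ld r3 <- r4: IF@1 ID@2 stall=0 (-) EX@3 MEM@4 WB@5
I1 ld r1 <- r2: IF@2 ID@3 stall=0 (-) EX@4 MEM@5 WB@6
I2 sub r1 <- r2,r2: IF@3 ID@4 stall=0 (-) EX@5 MEM@6 WB@7
I3 sub r3 <- r1,r1: IF@4 ID@5 stall=2 (RAW on I2.r1 (WB@7)) EX@8 MEM@9 WB@10
I4 sub r2 <- r4,r4: IF@5 ID@8 stall=0 (-) EX@9 MEM@10 WB@11
I5 sub r3 <- r4,r4: IF@8 ID@9 stall=0 (-) EX@10 MEM@11 WB@12
I6 sub r3 <- r2,r5: IF@9 ID@10 stall=1 (RAW on I4.r2 (WB@11)) EX@12 MEM@13 WB@14

Answer: 14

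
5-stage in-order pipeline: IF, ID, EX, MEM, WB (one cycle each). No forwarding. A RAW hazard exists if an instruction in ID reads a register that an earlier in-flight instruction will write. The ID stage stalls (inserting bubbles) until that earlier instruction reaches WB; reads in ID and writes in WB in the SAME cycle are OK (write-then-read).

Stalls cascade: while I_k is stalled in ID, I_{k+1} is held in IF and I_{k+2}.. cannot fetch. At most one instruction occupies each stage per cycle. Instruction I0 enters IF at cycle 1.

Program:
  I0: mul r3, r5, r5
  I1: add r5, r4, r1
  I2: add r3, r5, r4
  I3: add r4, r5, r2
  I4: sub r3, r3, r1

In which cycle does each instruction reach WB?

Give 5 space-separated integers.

Answer: 5 6 9 10 12

Derivation:
I0 mul r3 <- r5,r5: IF@1 ID@2 stall=0 (-) EX@3 MEM@4 WB@5
I1 add r5 <- r4,r1: IF@2 ID@3 stall=0 (-) EX@4 MEM@5 WB@6
I2 add r3 <- r5,r4: IF@3 ID@4 stall=2 (RAW on I1.r5 (WB@6)) EX@7 MEM@8 WB@9
I3 add r4 <- r5,r2: IF@4 ID@7 stall=0 (-) EX@8 MEM@9 WB@10
I4 sub r3 <- r3,r1: IF@7 ID@8 stall=1 (RAW on I2.r3 (WB@9)) EX@10 MEM@11 WB@12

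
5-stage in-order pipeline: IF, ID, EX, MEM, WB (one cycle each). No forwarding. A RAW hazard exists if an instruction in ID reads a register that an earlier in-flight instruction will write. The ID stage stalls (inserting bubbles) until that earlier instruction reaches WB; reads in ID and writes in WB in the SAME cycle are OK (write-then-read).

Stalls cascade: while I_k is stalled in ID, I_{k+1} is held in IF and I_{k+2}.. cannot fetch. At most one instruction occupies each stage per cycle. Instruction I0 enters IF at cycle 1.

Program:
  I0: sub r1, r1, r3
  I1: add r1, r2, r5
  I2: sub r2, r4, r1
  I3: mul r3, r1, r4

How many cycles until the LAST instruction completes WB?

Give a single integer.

I0 sub r1 <- r1,r3: IF@1 ID@2 stall=0 (-) EX@3 MEM@4 WB@5
I1 add r1 <- r2,r5: IF@2 ID@3 stall=0 (-) EX@4 MEM@5 WB@6
I2 sub r2 <- r4,r1: IF@3 ID@4 stall=2 (RAW on I1.r1 (WB@6)) EX@7 MEM@8 WB@9
I3 mul r3 <- r1,r4: IF@4 ID@7 stall=0 (-) EX@8 MEM@9 WB@10

Answer: 10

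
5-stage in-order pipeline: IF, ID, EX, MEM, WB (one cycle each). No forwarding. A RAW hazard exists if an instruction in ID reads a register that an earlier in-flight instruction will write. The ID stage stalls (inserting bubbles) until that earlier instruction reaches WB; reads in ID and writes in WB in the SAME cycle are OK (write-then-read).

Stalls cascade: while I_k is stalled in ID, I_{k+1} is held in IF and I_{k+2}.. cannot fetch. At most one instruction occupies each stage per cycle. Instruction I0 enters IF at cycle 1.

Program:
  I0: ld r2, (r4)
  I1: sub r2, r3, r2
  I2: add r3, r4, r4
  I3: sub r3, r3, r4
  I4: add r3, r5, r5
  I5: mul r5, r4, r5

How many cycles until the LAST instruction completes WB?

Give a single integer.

Answer: 14

Derivation:
I0 ld r2 <- r4: IF@1 ID@2 stall=0 (-) EX@3 MEM@4 WB@5
I1 sub r2 <- r3,r2: IF@2 ID@3 stall=2 (RAW on I0.r2 (WB@5)) EX@6 MEM@7 WB@8
I2 add r3 <- r4,r4: IF@3 ID@6 stall=0 (-) EX@7 MEM@8 WB@9
I3 sub r3 <- r3,r4: IF@6 ID@7 stall=2 (RAW on I2.r3 (WB@9)) EX@10 MEM@11 WB@12
I4 add r3 <- r5,r5: IF@7 ID@10 stall=0 (-) EX@11 MEM@12 WB@13
I5 mul r5 <- r4,r5: IF@10 ID@11 stall=0 (-) EX@12 MEM@13 WB@14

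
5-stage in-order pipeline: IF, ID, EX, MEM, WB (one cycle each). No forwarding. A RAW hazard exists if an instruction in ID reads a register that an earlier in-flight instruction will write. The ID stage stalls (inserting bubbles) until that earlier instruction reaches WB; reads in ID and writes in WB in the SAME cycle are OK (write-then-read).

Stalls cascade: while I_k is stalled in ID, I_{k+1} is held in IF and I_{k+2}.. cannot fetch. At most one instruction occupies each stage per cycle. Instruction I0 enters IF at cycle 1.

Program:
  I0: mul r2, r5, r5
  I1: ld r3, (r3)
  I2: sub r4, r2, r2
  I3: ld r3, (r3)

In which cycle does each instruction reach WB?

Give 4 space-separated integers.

I0 mul r2 <- r5,r5: IF@1 ID@2 stall=0 (-) EX@3 MEM@4 WB@5
I1 ld r3 <- r3: IF@2 ID@3 stall=0 (-) EX@4 MEM@5 WB@6
I2 sub r4 <- r2,r2: IF@3 ID@4 stall=1 (RAW on I0.r2 (WB@5)) EX@6 MEM@7 WB@8
I3 ld r3 <- r3: IF@4 ID@6 stall=0 (-) EX@7 MEM@8 WB@9

Answer: 5 6 8 9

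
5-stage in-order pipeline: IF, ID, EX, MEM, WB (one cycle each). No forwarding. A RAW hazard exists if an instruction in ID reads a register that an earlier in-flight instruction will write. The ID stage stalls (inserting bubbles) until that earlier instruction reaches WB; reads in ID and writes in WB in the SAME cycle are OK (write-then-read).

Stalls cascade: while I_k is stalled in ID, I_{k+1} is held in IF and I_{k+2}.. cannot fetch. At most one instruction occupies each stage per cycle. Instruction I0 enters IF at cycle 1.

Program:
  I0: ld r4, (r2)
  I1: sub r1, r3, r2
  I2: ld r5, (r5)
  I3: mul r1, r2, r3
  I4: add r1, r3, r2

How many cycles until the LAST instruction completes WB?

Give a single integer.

I0 ld r4 <- r2: IF@1 ID@2 stall=0 (-) EX@3 MEM@4 WB@5
I1 sub r1 <- r3,r2: IF@2 ID@3 stall=0 (-) EX@4 MEM@5 WB@6
I2 ld r5 <- r5: IF@3 ID@4 stall=0 (-) EX@5 MEM@6 WB@7
I3 mul r1 <- r2,r3: IF@4 ID@5 stall=0 (-) EX@6 MEM@7 WB@8
I4 add r1 <- r3,r2: IF@5 ID@6 stall=0 (-) EX@7 MEM@8 WB@9

Answer: 9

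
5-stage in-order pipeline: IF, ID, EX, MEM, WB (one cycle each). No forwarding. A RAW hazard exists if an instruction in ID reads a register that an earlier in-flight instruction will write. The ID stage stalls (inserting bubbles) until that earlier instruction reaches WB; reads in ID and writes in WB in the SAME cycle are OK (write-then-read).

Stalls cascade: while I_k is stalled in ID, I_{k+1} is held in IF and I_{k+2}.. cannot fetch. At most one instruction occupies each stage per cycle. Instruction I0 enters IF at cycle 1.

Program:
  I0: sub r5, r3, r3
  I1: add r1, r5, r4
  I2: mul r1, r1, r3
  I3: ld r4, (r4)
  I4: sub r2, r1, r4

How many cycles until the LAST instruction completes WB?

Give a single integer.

Answer: 15

Derivation:
I0 sub r5 <- r3,r3: IF@1 ID@2 stall=0 (-) EX@3 MEM@4 WB@5
I1 add r1 <- r5,r4: IF@2 ID@3 stall=2 (RAW on I0.r5 (WB@5)) EX@6 MEM@7 WB@8
I2 mul r1 <- r1,r3: IF@3 ID@6 stall=2 (RAW on I1.r1 (WB@8)) EX@9 MEM@10 WB@11
I3 ld r4 <- r4: IF@6 ID@9 stall=0 (-) EX@10 MEM@11 WB@12
I4 sub r2 <- r1,r4: IF@9 ID@10 stall=2 (RAW on I3.r4 (WB@12)) EX@13 MEM@14 WB@15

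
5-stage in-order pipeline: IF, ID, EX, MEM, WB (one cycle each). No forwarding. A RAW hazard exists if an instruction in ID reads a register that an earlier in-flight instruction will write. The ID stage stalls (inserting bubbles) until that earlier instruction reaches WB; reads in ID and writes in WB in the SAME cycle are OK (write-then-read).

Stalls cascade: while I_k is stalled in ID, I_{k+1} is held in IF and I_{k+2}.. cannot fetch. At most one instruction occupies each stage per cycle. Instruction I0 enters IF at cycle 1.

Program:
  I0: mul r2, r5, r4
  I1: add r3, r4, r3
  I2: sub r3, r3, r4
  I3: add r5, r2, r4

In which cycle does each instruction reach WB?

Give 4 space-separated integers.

Answer: 5 6 9 10

Derivation:
I0 mul r2 <- r5,r4: IF@1 ID@2 stall=0 (-) EX@3 MEM@4 WB@5
I1 add r3 <- r4,r3: IF@2 ID@3 stall=0 (-) EX@4 MEM@5 WB@6
I2 sub r3 <- r3,r4: IF@3 ID@4 stall=2 (RAW on I1.r3 (WB@6)) EX@7 MEM@8 WB@9
I3 add r5 <- r2,r4: IF@4 ID@7 stall=0 (-) EX@8 MEM@9 WB@10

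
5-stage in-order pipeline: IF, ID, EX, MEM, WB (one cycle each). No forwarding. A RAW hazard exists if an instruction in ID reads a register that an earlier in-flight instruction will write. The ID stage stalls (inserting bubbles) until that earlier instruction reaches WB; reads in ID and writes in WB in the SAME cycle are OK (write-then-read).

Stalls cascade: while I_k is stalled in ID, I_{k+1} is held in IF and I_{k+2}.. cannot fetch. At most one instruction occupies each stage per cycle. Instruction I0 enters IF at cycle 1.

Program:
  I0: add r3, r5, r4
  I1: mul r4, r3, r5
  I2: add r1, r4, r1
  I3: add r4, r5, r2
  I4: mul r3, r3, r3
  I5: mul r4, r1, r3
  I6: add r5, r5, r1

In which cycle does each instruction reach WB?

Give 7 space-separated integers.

I0 add r3 <- r5,r4: IF@1 ID@2 stall=0 (-) EX@3 MEM@4 WB@5
I1 mul r4 <- r3,r5: IF@2 ID@3 stall=2 (RAW on I0.r3 (WB@5)) EX@6 MEM@7 WB@8
I2 add r1 <- r4,r1: IF@3 ID@6 stall=2 (RAW on I1.r4 (WB@8)) EX@9 MEM@10 WB@11
I3 add r4 <- r5,r2: IF@6 ID@9 stall=0 (-) EX@10 MEM@11 WB@12
I4 mul r3 <- r3,r3: IF@9 ID@10 stall=0 (-) EX@11 MEM@12 WB@13
I5 mul r4 <- r1,r3: IF@10 ID@11 stall=2 (RAW on I4.r3 (WB@13)) EX@14 MEM@15 WB@16
I6 add r5 <- r5,r1: IF@11 ID@14 stall=0 (-) EX@15 MEM@16 WB@17

Answer: 5 8 11 12 13 16 17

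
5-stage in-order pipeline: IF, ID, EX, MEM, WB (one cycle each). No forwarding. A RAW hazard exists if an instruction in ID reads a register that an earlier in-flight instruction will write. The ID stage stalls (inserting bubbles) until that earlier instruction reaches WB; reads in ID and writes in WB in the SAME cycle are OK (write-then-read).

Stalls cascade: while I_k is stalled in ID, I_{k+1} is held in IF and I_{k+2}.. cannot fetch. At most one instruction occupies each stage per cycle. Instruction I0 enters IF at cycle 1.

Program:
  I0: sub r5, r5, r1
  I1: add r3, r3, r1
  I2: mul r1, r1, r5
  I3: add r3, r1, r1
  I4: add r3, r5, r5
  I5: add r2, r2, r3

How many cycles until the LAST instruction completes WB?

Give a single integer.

I0 sub r5 <- r5,r1: IF@1 ID@2 stall=0 (-) EX@3 MEM@4 WB@5
I1 add r3 <- r3,r1: IF@2 ID@3 stall=0 (-) EX@4 MEM@5 WB@6
I2 mul r1 <- r1,r5: IF@3 ID@4 stall=1 (RAW on I0.r5 (WB@5)) EX@6 MEM@7 WB@8
I3 add r3 <- r1,r1: IF@4 ID@6 stall=2 (RAW on I2.r1 (WB@8)) EX@9 MEM@10 WB@11
I4 add r3 <- r5,r5: IF@6 ID@9 stall=0 (-) EX@10 MEM@11 WB@12
I5 add r2 <- r2,r3: IF@9 ID@10 stall=2 (RAW on I4.r3 (WB@12)) EX@13 MEM@14 WB@15

Answer: 15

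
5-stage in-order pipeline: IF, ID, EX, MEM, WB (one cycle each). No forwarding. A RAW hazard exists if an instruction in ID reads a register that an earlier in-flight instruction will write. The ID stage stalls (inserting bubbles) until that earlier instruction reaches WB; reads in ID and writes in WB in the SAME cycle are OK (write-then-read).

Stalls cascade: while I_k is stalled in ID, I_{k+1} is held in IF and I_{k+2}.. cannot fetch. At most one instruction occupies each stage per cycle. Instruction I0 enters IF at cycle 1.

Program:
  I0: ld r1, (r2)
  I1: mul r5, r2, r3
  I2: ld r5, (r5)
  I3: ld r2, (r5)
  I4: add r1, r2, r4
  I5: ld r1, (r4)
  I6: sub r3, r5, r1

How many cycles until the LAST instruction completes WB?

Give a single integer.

I0 ld r1 <- r2: IF@1 ID@2 stall=0 (-) EX@3 MEM@4 WB@5
I1 mul r5 <- r2,r3: IF@2 ID@3 stall=0 (-) EX@4 MEM@5 WB@6
I2 ld r5 <- r5: IF@3 ID@4 stall=2 (RAW on I1.r5 (WB@6)) EX@7 MEM@8 WB@9
I3 ld r2 <- r5: IF@4 ID@7 stall=2 (RAW on I2.r5 (WB@9)) EX@10 MEM@11 WB@12
I4 add r1 <- r2,r4: IF@7 ID@10 stall=2 (RAW on I3.r2 (WB@12)) EX@13 MEM@14 WB@15
I5 ld r1 <- r4: IF@10 ID@13 stall=0 (-) EX@14 MEM@15 WB@16
I6 sub r3 <- r5,r1: IF@13 ID@14 stall=2 (RAW on I5.r1 (WB@16)) EX@17 MEM@18 WB@19

Answer: 19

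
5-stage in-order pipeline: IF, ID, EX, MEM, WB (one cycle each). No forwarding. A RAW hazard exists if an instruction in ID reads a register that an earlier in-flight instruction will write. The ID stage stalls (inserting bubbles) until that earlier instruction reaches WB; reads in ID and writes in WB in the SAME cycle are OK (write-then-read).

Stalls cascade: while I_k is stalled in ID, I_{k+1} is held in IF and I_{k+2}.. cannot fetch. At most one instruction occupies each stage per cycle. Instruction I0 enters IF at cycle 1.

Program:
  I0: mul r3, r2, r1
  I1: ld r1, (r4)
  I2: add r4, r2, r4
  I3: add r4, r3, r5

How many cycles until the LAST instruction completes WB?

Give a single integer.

I0 mul r3 <- r2,r1: IF@1 ID@2 stall=0 (-) EX@3 MEM@4 WB@5
I1 ld r1 <- r4: IF@2 ID@3 stall=0 (-) EX@4 MEM@5 WB@6
I2 add r4 <- r2,r4: IF@3 ID@4 stall=0 (-) EX@5 MEM@6 WB@7
I3 add r4 <- r3,r5: IF@4 ID@5 stall=0 (-) EX@6 MEM@7 WB@8

Answer: 8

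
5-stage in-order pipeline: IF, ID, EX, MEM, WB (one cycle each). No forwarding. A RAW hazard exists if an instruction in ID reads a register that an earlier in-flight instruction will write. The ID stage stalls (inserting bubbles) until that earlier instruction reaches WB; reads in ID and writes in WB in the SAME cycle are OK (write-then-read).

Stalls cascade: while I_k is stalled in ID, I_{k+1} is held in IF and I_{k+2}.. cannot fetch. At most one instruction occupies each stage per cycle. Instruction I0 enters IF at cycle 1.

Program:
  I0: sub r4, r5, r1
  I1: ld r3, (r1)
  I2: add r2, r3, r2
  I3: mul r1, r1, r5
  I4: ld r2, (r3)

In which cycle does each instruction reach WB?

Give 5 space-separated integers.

Answer: 5 6 9 10 11

Derivation:
I0 sub r4 <- r5,r1: IF@1 ID@2 stall=0 (-) EX@3 MEM@4 WB@5
I1 ld r3 <- r1: IF@2 ID@3 stall=0 (-) EX@4 MEM@5 WB@6
I2 add r2 <- r3,r2: IF@3 ID@4 stall=2 (RAW on I1.r3 (WB@6)) EX@7 MEM@8 WB@9
I3 mul r1 <- r1,r5: IF@4 ID@7 stall=0 (-) EX@8 MEM@9 WB@10
I4 ld r2 <- r3: IF@7 ID@8 stall=0 (-) EX@9 MEM@10 WB@11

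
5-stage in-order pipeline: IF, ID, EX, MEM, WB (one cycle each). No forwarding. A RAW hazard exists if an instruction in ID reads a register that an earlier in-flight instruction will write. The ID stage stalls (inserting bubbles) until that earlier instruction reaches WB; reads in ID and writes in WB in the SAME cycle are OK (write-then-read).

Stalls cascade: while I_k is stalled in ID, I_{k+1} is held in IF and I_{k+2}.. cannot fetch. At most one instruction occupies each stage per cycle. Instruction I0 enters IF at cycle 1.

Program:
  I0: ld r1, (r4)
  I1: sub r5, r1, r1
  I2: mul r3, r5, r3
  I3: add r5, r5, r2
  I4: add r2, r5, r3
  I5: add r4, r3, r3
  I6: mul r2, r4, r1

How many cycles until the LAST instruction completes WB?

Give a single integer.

Answer: 19

Derivation:
I0 ld r1 <- r4: IF@1 ID@2 stall=0 (-) EX@3 MEM@4 WB@5
I1 sub r5 <- r1,r1: IF@2 ID@3 stall=2 (RAW on I0.r1 (WB@5)) EX@6 MEM@7 WB@8
I2 mul r3 <- r5,r3: IF@3 ID@6 stall=2 (RAW on I1.r5 (WB@8)) EX@9 MEM@10 WB@11
I3 add r5 <- r5,r2: IF@6 ID@9 stall=0 (-) EX@10 MEM@11 WB@12
I4 add r2 <- r5,r3: IF@9 ID@10 stall=2 (RAW on I3.r5 (WB@12)) EX@13 MEM@14 WB@15
I5 add r4 <- r3,r3: IF@10 ID@13 stall=0 (-) EX@14 MEM@15 WB@16
I6 mul r2 <- r4,r1: IF@13 ID@14 stall=2 (RAW on I5.r4 (WB@16)) EX@17 MEM@18 WB@19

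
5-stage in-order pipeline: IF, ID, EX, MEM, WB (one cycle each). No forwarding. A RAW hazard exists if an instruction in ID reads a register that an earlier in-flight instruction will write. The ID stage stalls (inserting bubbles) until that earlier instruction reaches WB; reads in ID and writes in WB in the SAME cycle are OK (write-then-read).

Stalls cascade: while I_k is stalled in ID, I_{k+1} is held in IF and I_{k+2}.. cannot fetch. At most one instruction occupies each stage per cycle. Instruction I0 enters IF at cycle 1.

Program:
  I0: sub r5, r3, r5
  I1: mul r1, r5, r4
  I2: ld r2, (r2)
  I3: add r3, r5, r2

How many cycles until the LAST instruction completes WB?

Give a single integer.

I0 sub r5 <- r3,r5: IF@1 ID@2 stall=0 (-) EX@3 MEM@4 WB@5
I1 mul r1 <- r5,r4: IF@2 ID@3 stall=2 (RAW on I0.r5 (WB@5)) EX@6 MEM@7 WB@8
I2 ld r2 <- r2: IF@3 ID@6 stall=0 (-) EX@7 MEM@8 WB@9
I3 add r3 <- r5,r2: IF@6 ID@7 stall=2 (RAW on I2.r2 (WB@9)) EX@10 MEM@11 WB@12

Answer: 12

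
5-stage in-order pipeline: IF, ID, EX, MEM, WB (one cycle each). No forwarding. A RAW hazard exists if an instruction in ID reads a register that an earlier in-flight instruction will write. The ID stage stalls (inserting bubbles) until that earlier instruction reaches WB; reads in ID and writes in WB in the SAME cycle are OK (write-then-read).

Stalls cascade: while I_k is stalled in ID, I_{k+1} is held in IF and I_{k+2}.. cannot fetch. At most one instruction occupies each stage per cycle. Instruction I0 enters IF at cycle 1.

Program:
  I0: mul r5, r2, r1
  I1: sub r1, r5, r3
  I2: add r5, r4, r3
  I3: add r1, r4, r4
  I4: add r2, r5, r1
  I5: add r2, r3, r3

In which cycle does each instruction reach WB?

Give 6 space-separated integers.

I0 mul r5 <- r2,r1: IF@1 ID@2 stall=0 (-) EX@3 MEM@4 WB@5
I1 sub r1 <- r5,r3: IF@2 ID@3 stall=2 (RAW on I0.r5 (WB@5)) EX@6 MEM@7 WB@8
I2 add r5 <- r4,r3: IF@3 ID@6 stall=0 (-) EX@7 MEM@8 WB@9
I3 add r1 <- r4,r4: IF@6 ID@7 stall=0 (-) EX@8 MEM@9 WB@10
I4 add r2 <- r5,r1: IF@7 ID@8 stall=2 (RAW on I3.r1 (WB@10)) EX@11 MEM@12 WB@13
I5 add r2 <- r3,r3: IF@8 ID@11 stall=0 (-) EX@12 MEM@13 WB@14

Answer: 5 8 9 10 13 14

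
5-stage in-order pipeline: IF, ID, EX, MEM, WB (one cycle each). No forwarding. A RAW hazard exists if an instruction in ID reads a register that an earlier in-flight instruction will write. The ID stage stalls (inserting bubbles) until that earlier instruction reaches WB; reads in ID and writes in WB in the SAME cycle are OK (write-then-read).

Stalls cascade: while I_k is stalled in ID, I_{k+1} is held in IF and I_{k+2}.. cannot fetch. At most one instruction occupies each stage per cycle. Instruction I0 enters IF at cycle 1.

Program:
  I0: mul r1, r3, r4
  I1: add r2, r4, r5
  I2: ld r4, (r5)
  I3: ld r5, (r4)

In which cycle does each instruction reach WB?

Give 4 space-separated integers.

I0 mul r1 <- r3,r4: IF@1 ID@2 stall=0 (-) EX@3 MEM@4 WB@5
I1 add r2 <- r4,r5: IF@2 ID@3 stall=0 (-) EX@4 MEM@5 WB@6
I2 ld r4 <- r5: IF@3 ID@4 stall=0 (-) EX@5 MEM@6 WB@7
I3 ld r5 <- r4: IF@4 ID@5 stall=2 (RAW on I2.r4 (WB@7)) EX@8 MEM@9 WB@10

Answer: 5 6 7 10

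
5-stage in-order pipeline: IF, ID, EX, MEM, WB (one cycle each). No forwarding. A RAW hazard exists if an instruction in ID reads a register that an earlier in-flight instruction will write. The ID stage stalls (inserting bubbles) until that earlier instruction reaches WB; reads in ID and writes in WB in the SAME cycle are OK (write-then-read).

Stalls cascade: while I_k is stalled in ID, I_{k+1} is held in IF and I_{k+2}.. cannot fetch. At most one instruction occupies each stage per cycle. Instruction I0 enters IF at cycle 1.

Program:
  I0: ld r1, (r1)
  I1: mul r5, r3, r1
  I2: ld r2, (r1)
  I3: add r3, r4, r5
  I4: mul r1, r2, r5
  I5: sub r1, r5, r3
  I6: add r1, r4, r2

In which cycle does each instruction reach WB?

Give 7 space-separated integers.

Answer: 5 8 9 11 12 14 15

Derivation:
I0 ld r1 <- r1: IF@1 ID@2 stall=0 (-) EX@3 MEM@4 WB@5
I1 mul r5 <- r3,r1: IF@2 ID@3 stall=2 (RAW on I0.r1 (WB@5)) EX@6 MEM@7 WB@8
I2 ld r2 <- r1: IF@3 ID@6 stall=0 (-) EX@7 MEM@8 WB@9
I3 add r3 <- r4,r5: IF@6 ID@7 stall=1 (RAW on I1.r5 (WB@8)) EX@9 MEM@10 WB@11
I4 mul r1 <- r2,r5: IF@7 ID@9 stall=0 (-) EX@10 MEM@11 WB@12
I5 sub r1 <- r5,r3: IF@9 ID@10 stall=1 (RAW on I3.r3 (WB@11)) EX@12 MEM@13 WB@14
I6 add r1 <- r4,r2: IF@10 ID@12 stall=0 (-) EX@13 MEM@14 WB@15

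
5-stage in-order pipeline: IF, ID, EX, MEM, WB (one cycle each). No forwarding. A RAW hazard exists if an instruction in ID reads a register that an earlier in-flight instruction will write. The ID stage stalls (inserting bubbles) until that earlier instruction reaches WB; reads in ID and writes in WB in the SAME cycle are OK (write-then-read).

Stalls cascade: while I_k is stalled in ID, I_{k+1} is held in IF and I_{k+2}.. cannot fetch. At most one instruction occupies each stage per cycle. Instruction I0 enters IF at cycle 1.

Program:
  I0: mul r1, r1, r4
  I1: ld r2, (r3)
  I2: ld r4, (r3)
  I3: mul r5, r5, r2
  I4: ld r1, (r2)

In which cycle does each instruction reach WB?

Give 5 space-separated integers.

I0 mul r1 <- r1,r4: IF@1 ID@2 stall=0 (-) EX@3 MEM@4 WB@5
I1 ld r2 <- r3: IF@2 ID@3 stall=0 (-) EX@4 MEM@5 WB@6
I2 ld r4 <- r3: IF@3 ID@4 stall=0 (-) EX@5 MEM@6 WB@7
I3 mul r5 <- r5,r2: IF@4 ID@5 stall=1 (RAW on I1.r2 (WB@6)) EX@7 MEM@8 WB@9
I4 ld r1 <- r2: IF@5 ID@7 stall=0 (-) EX@8 MEM@9 WB@10

Answer: 5 6 7 9 10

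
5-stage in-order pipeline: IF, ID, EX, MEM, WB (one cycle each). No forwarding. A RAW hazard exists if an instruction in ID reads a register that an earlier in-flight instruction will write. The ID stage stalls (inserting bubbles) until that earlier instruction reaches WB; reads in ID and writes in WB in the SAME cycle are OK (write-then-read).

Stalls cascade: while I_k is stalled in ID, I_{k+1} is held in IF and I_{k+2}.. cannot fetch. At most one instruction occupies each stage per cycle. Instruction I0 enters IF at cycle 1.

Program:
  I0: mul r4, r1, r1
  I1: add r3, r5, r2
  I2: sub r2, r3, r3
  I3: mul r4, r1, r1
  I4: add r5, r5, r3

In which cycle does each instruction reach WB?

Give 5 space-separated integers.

I0 mul r4 <- r1,r1: IF@1 ID@2 stall=0 (-) EX@3 MEM@4 WB@5
I1 add r3 <- r5,r2: IF@2 ID@3 stall=0 (-) EX@4 MEM@5 WB@6
I2 sub r2 <- r3,r3: IF@3 ID@4 stall=2 (RAW on I1.r3 (WB@6)) EX@7 MEM@8 WB@9
I3 mul r4 <- r1,r1: IF@4 ID@7 stall=0 (-) EX@8 MEM@9 WB@10
I4 add r5 <- r5,r3: IF@7 ID@8 stall=0 (-) EX@9 MEM@10 WB@11

Answer: 5 6 9 10 11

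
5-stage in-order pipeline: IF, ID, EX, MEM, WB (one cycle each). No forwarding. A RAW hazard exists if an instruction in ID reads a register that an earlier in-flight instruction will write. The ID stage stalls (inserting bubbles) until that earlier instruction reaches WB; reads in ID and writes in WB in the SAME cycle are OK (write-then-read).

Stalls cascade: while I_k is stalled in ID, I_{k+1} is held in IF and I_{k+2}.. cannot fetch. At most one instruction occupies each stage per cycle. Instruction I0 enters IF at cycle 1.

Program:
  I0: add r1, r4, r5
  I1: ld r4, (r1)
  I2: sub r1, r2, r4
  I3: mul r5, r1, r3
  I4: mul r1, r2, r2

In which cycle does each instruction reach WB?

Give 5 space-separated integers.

Answer: 5 8 11 14 15

Derivation:
I0 add r1 <- r4,r5: IF@1 ID@2 stall=0 (-) EX@3 MEM@4 WB@5
I1 ld r4 <- r1: IF@2 ID@3 stall=2 (RAW on I0.r1 (WB@5)) EX@6 MEM@7 WB@8
I2 sub r1 <- r2,r4: IF@3 ID@6 stall=2 (RAW on I1.r4 (WB@8)) EX@9 MEM@10 WB@11
I3 mul r5 <- r1,r3: IF@6 ID@9 stall=2 (RAW on I2.r1 (WB@11)) EX@12 MEM@13 WB@14
I4 mul r1 <- r2,r2: IF@9 ID@12 stall=0 (-) EX@13 MEM@14 WB@15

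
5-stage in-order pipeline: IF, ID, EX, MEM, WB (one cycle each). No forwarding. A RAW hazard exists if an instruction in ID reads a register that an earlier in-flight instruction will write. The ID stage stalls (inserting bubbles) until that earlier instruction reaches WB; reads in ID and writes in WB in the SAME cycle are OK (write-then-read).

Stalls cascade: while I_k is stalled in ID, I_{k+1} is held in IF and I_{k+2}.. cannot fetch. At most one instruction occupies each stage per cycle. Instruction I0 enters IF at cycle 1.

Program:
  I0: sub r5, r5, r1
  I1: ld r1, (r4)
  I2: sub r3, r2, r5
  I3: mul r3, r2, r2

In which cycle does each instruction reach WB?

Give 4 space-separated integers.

I0 sub r5 <- r5,r1: IF@1 ID@2 stall=0 (-) EX@3 MEM@4 WB@5
I1 ld r1 <- r4: IF@2 ID@3 stall=0 (-) EX@4 MEM@5 WB@6
I2 sub r3 <- r2,r5: IF@3 ID@4 stall=1 (RAW on I0.r5 (WB@5)) EX@6 MEM@7 WB@8
I3 mul r3 <- r2,r2: IF@4 ID@6 stall=0 (-) EX@7 MEM@8 WB@9

Answer: 5 6 8 9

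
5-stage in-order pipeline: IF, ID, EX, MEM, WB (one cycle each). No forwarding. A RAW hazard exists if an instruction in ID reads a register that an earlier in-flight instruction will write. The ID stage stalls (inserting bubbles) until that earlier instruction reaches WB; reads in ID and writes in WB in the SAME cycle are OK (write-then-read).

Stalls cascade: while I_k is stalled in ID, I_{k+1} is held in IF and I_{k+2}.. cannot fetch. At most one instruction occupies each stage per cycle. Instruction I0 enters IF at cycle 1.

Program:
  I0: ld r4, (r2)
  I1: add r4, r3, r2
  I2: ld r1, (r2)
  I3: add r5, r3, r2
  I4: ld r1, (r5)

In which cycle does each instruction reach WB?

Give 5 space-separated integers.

Answer: 5 6 7 8 11

Derivation:
I0 ld r4 <- r2: IF@1 ID@2 stall=0 (-) EX@3 MEM@4 WB@5
I1 add r4 <- r3,r2: IF@2 ID@3 stall=0 (-) EX@4 MEM@5 WB@6
I2 ld r1 <- r2: IF@3 ID@4 stall=0 (-) EX@5 MEM@6 WB@7
I3 add r5 <- r3,r2: IF@4 ID@5 stall=0 (-) EX@6 MEM@7 WB@8
I4 ld r1 <- r5: IF@5 ID@6 stall=2 (RAW on I3.r5 (WB@8)) EX@9 MEM@10 WB@11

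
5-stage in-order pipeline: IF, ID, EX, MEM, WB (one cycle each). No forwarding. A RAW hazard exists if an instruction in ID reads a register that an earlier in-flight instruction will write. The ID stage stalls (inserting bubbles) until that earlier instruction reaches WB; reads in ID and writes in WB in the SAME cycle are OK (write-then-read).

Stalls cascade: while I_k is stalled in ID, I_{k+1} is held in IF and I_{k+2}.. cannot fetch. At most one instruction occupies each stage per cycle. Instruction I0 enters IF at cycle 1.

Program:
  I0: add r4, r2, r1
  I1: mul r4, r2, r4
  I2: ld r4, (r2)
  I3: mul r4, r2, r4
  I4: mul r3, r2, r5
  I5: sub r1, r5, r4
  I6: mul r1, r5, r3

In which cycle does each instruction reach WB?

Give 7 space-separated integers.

Answer: 5 8 9 12 13 15 16

Derivation:
I0 add r4 <- r2,r1: IF@1 ID@2 stall=0 (-) EX@3 MEM@4 WB@5
I1 mul r4 <- r2,r4: IF@2 ID@3 stall=2 (RAW on I0.r4 (WB@5)) EX@6 MEM@7 WB@8
I2 ld r4 <- r2: IF@3 ID@6 stall=0 (-) EX@7 MEM@8 WB@9
I3 mul r4 <- r2,r4: IF@6 ID@7 stall=2 (RAW on I2.r4 (WB@9)) EX@10 MEM@11 WB@12
I4 mul r3 <- r2,r5: IF@7 ID@10 stall=0 (-) EX@11 MEM@12 WB@13
I5 sub r1 <- r5,r4: IF@10 ID@11 stall=1 (RAW on I3.r4 (WB@12)) EX@13 MEM@14 WB@15
I6 mul r1 <- r5,r3: IF@11 ID@13 stall=0 (-) EX@14 MEM@15 WB@16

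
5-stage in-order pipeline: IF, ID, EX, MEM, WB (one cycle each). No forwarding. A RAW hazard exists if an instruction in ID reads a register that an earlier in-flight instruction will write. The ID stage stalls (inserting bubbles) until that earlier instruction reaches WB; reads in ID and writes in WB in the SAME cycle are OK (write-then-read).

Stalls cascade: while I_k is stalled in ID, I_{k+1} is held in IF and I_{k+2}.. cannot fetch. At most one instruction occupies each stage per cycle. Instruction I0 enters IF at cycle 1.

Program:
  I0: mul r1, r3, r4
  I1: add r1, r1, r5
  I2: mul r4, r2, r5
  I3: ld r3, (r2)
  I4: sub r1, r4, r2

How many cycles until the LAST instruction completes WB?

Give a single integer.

I0 mul r1 <- r3,r4: IF@1 ID@2 stall=0 (-) EX@3 MEM@4 WB@5
I1 add r1 <- r1,r5: IF@2 ID@3 stall=2 (RAW on I0.r1 (WB@5)) EX@6 MEM@7 WB@8
I2 mul r4 <- r2,r5: IF@3 ID@6 stall=0 (-) EX@7 MEM@8 WB@9
I3 ld r3 <- r2: IF@6 ID@7 stall=0 (-) EX@8 MEM@9 WB@10
I4 sub r1 <- r4,r2: IF@7 ID@8 stall=1 (RAW on I2.r4 (WB@9)) EX@10 MEM@11 WB@12

Answer: 12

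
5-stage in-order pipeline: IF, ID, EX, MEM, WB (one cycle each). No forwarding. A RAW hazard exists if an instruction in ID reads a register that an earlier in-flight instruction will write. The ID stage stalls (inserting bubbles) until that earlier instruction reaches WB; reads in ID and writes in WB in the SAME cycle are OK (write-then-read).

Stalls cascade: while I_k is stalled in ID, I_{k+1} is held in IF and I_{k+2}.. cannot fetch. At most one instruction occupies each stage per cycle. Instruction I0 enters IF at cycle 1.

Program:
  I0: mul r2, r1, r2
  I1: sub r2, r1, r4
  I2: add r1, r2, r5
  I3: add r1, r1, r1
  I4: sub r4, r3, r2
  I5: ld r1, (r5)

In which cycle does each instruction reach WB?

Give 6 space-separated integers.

Answer: 5 6 9 12 13 14

Derivation:
I0 mul r2 <- r1,r2: IF@1 ID@2 stall=0 (-) EX@3 MEM@4 WB@5
I1 sub r2 <- r1,r4: IF@2 ID@3 stall=0 (-) EX@4 MEM@5 WB@6
I2 add r1 <- r2,r5: IF@3 ID@4 stall=2 (RAW on I1.r2 (WB@6)) EX@7 MEM@8 WB@9
I3 add r1 <- r1,r1: IF@4 ID@7 stall=2 (RAW on I2.r1 (WB@9)) EX@10 MEM@11 WB@12
I4 sub r4 <- r3,r2: IF@7 ID@10 stall=0 (-) EX@11 MEM@12 WB@13
I5 ld r1 <- r5: IF@10 ID@11 stall=0 (-) EX@12 MEM@13 WB@14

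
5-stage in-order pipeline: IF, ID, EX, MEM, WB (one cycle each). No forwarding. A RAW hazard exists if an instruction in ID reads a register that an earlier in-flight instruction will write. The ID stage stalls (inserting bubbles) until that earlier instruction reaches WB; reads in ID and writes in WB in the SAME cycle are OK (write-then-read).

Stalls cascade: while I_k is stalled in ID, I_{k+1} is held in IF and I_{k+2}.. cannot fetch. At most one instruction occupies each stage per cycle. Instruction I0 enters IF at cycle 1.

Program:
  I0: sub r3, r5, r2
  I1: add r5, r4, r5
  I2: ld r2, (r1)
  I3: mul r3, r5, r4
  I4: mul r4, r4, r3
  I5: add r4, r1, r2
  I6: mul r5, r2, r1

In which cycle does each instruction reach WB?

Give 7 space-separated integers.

Answer: 5 6 7 9 12 13 14

Derivation:
I0 sub r3 <- r5,r2: IF@1 ID@2 stall=0 (-) EX@3 MEM@4 WB@5
I1 add r5 <- r4,r5: IF@2 ID@3 stall=0 (-) EX@4 MEM@5 WB@6
I2 ld r2 <- r1: IF@3 ID@4 stall=0 (-) EX@5 MEM@6 WB@7
I3 mul r3 <- r5,r4: IF@4 ID@5 stall=1 (RAW on I1.r5 (WB@6)) EX@7 MEM@8 WB@9
I4 mul r4 <- r4,r3: IF@5 ID@7 stall=2 (RAW on I3.r3 (WB@9)) EX@10 MEM@11 WB@12
I5 add r4 <- r1,r2: IF@7 ID@10 stall=0 (-) EX@11 MEM@12 WB@13
I6 mul r5 <- r2,r1: IF@10 ID@11 stall=0 (-) EX@12 MEM@13 WB@14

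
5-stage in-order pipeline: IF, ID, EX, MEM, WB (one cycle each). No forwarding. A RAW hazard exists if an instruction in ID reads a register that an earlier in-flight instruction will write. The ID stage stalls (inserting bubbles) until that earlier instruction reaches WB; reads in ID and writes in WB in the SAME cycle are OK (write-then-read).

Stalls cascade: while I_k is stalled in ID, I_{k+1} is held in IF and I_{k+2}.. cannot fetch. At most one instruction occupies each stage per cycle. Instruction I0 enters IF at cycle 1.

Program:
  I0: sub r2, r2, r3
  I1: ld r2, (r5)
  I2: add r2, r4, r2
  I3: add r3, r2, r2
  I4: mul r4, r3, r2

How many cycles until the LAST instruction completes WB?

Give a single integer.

I0 sub r2 <- r2,r3: IF@1 ID@2 stall=0 (-) EX@3 MEM@4 WB@5
I1 ld r2 <- r5: IF@2 ID@3 stall=0 (-) EX@4 MEM@5 WB@6
I2 add r2 <- r4,r2: IF@3 ID@4 stall=2 (RAW on I1.r2 (WB@6)) EX@7 MEM@8 WB@9
I3 add r3 <- r2,r2: IF@4 ID@7 stall=2 (RAW on I2.r2 (WB@9)) EX@10 MEM@11 WB@12
I4 mul r4 <- r3,r2: IF@7 ID@10 stall=2 (RAW on I3.r3 (WB@12)) EX@13 MEM@14 WB@15

Answer: 15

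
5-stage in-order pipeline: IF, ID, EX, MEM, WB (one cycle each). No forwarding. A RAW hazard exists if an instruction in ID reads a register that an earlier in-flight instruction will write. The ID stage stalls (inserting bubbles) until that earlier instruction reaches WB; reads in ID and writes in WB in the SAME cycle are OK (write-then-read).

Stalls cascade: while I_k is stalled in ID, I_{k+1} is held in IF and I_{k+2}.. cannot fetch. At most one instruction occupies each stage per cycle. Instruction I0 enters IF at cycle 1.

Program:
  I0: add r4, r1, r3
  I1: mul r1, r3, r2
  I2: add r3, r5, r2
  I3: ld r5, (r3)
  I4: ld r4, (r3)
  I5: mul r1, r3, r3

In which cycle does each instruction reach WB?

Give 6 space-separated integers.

Answer: 5 6 7 10 11 12

Derivation:
I0 add r4 <- r1,r3: IF@1 ID@2 stall=0 (-) EX@3 MEM@4 WB@5
I1 mul r1 <- r3,r2: IF@2 ID@3 stall=0 (-) EX@4 MEM@5 WB@6
I2 add r3 <- r5,r2: IF@3 ID@4 stall=0 (-) EX@5 MEM@6 WB@7
I3 ld r5 <- r3: IF@4 ID@5 stall=2 (RAW on I2.r3 (WB@7)) EX@8 MEM@9 WB@10
I4 ld r4 <- r3: IF@5 ID@8 stall=0 (-) EX@9 MEM@10 WB@11
I5 mul r1 <- r3,r3: IF@8 ID@9 stall=0 (-) EX@10 MEM@11 WB@12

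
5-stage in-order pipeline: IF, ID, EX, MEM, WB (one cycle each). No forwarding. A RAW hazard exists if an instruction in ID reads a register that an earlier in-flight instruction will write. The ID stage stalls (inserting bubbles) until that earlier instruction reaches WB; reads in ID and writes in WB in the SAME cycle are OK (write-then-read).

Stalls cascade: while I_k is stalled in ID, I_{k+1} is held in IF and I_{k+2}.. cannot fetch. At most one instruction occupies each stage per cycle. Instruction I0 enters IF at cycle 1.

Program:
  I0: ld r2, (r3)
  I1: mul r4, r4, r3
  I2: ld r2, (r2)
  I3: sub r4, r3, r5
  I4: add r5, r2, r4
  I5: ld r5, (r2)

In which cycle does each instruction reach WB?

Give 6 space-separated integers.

Answer: 5 6 8 9 12 13

Derivation:
I0 ld r2 <- r3: IF@1 ID@2 stall=0 (-) EX@3 MEM@4 WB@5
I1 mul r4 <- r4,r3: IF@2 ID@3 stall=0 (-) EX@4 MEM@5 WB@6
I2 ld r2 <- r2: IF@3 ID@4 stall=1 (RAW on I0.r2 (WB@5)) EX@6 MEM@7 WB@8
I3 sub r4 <- r3,r5: IF@4 ID@6 stall=0 (-) EX@7 MEM@8 WB@9
I4 add r5 <- r2,r4: IF@6 ID@7 stall=2 (RAW on I3.r4 (WB@9)) EX@10 MEM@11 WB@12
I5 ld r5 <- r2: IF@7 ID@10 stall=0 (-) EX@11 MEM@12 WB@13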